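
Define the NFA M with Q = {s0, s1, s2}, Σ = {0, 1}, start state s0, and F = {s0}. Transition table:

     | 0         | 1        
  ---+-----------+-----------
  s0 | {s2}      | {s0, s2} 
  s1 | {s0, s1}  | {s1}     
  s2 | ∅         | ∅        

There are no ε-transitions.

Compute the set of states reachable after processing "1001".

Start in {s0}.
Read '1': {s0} → {s0, s2}.
Read '0': {s0, s2} → {s2}.
Read '0': {s2} → ∅.
The set is empty and remains empty for the remaining 1 symbol.

∅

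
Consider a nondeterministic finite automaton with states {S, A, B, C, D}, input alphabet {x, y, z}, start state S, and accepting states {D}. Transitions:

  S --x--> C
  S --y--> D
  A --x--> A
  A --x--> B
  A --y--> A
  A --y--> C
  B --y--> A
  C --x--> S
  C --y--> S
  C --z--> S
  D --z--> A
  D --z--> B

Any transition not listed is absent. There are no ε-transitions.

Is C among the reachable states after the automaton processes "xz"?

Start in {S}.
Read 'x': S→{C}; now {C}.
Read 'z': C→{S}; now {S}.
State C is not in {S}.

No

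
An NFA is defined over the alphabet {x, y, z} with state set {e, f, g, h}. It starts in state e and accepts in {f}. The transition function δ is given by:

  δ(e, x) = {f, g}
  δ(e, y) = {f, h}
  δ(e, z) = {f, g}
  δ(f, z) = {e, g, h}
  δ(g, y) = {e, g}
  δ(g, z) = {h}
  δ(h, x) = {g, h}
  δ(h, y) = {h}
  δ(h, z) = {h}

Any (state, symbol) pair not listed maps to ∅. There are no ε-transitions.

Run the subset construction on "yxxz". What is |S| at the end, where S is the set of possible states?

1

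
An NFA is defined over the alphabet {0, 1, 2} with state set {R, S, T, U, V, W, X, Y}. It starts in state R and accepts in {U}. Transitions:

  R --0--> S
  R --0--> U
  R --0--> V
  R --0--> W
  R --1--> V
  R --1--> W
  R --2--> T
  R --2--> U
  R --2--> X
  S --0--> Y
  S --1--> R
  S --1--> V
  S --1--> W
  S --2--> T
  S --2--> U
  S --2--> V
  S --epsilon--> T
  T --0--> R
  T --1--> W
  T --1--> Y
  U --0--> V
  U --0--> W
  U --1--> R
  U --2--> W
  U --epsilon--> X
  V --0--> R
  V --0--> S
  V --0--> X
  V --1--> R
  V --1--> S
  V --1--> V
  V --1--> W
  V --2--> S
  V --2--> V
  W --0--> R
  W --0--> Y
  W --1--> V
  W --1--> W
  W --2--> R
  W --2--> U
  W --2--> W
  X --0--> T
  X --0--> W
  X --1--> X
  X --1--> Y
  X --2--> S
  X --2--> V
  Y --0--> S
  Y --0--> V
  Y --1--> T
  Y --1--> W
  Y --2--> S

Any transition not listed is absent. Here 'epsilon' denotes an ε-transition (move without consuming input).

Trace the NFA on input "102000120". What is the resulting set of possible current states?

Start in {R}.
Read '1': R→{V, W}; now {V, W}.
Read '0': V→{R, S, X}, W→{R, Y}; union {R, S, X, Y}; ε-closure = {R, S, T, X, Y}.
Read '2': R→{T, U, X}, S→{T, U, V}, T→∅, X→{S, V}, Y→{S}; now {S, T, U, V, X}.
Read '0': S→{Y}, T→{R}, U→{V, W}, V→{R, S, X}, X→{T, W}; now {R, S, T, V, W, X, Y}.
Read '0': R→{S, U, V, W}, S→{Y}, T→{R}, V→{R, S, X}, W→{R, Y}, X→{T, W}, Y→{S, V}; now {R, S, T, U, V, W, X, Y}.
Read '0': R→{S, U, V, W}, S→{Y}, T→{R}, U→{V, W}, V→{R, S, X}, W→{R, Y}, X→{T, W}, Y→{S, V}; now {R, S, T, U, V, W, X, Y}.
Read '1': R→{V, W}, S→{R, V, W}, T→{W, Y}, U→{R}, V→{R, S, V, W}, W→{V, W}, X→{X, Y}, Y→{T, W}; now {R, S, T, V, W, X, Y}.
Read '2': R→{T, U, X}, S→{T, U, V}, T→∅, V→{S, V}, W→{R, U, W}, X→{S, V}, Y→{S}; now {R, S, T, U, V, W, X}.
Read '0': R→{S, U, V, W}, S→{Y}, T→{R}, U→{V, W}, V→{R, S, X}, W→{R, Y}, X→{T, W}; now {R, S, T, U, V, W, X, Y}.

{R, S, T, U, V, W, X, Y}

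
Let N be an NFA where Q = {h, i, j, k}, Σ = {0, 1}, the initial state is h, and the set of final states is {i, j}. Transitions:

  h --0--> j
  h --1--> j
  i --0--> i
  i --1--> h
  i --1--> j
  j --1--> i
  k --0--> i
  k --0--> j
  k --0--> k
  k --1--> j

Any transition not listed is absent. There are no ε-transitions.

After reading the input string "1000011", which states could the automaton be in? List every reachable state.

Start in {h}.
Read '1': {h} → {j}.
Read '0': {j} → ∅.
The set is empty and remains empty for the remaining 5 symbols.

∅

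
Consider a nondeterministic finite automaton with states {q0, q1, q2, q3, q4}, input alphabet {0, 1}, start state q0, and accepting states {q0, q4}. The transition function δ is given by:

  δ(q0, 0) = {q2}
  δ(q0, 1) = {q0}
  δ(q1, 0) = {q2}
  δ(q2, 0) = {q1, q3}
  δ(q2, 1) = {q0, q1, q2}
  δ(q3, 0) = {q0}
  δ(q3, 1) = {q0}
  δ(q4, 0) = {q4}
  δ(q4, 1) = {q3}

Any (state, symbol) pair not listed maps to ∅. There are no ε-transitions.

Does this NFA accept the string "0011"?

Start in {q0}.
Read '0': q0→{q2}; now {q2}.
Read '0': q2→{q1, q3}; now {q1, q3}.
Read '1': q1→∅, q3→{q0}; now {q0}.
Read '1': q0→{q0}; now {q0}.
The final set {q0} contains the accepting state q0.

Yes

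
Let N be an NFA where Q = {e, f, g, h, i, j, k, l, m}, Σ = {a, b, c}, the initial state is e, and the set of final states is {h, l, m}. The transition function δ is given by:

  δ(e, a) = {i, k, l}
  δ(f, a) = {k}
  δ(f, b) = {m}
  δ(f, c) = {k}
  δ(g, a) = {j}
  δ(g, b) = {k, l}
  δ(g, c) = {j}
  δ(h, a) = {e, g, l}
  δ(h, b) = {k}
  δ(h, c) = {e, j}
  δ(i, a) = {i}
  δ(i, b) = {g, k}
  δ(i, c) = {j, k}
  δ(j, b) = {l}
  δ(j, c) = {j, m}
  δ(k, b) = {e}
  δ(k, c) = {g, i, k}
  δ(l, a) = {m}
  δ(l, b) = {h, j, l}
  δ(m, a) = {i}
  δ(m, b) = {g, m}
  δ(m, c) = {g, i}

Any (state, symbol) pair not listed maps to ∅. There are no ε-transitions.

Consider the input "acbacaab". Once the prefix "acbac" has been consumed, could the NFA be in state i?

Start in {e}.
Read 'a': {e} → {i, k, l}.
Read 'c': {i, k, l} → {g, i, j, k}.
Read 'b': {g, i, j, k} → {e, g, k, l}.
Read 'a': {e, g, k, l} → {i, j, k, l, m}.
Read 'c': {i, j, k, l, m} → {g, i, j, k, m}.
State i is in {g, i, j, k, m}.

Yes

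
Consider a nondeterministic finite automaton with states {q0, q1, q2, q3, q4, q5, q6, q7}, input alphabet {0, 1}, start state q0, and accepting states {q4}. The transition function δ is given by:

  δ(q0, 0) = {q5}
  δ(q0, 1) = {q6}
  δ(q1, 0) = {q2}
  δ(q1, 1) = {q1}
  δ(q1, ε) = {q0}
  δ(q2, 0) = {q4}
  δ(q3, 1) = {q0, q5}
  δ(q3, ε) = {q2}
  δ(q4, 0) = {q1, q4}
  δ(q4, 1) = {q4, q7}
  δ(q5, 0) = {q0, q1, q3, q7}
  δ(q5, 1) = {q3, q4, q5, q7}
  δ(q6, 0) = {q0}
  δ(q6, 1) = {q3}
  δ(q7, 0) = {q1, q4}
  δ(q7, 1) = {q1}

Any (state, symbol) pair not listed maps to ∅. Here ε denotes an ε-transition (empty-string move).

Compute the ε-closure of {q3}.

{q2, q3}

Begin with {q3}.
ε-move q3 → q2; add q2.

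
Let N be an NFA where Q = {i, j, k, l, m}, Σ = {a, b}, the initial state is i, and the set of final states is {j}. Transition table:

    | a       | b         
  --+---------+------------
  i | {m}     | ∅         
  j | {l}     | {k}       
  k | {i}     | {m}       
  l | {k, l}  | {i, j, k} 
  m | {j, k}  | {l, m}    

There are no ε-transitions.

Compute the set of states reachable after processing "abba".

{i, j, k, l, m}

Start in {i}.
Read 'a': {i} → {m}.
Read 'b': {m} → {l, m}.
Read 'b': {l, m} → {i, j, k, l, m}.
Read 'a': {i, j, k, l, m} → {i, j, k, l, m}.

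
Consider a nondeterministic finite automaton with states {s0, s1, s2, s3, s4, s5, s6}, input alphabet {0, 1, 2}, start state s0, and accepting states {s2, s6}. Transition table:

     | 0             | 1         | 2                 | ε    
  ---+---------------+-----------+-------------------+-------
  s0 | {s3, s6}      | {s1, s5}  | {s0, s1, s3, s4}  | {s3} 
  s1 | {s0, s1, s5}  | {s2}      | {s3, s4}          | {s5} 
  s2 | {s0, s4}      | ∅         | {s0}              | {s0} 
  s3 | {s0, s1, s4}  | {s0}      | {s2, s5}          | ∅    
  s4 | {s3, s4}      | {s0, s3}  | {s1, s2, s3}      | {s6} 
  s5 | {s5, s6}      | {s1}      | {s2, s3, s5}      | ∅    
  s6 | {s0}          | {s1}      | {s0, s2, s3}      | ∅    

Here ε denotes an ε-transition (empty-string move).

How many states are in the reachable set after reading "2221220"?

6

Start: ε-closure({s0}) = {s0, s3}.
Read '2': {s0, s3} → {s0, s1, s2, s3, s4, s5, s6}.
Read '2': {s0, s1, s2, s3, s4, s5, s6} → {s0, s1, s2, s3, s4, s5, s6}.
Read '2': {s0, s1, s2, s3, s4, s5, s6} → {s0, s1, s2, s3, s4, s5, s6}.
Read '1': {s0, s1, s2, s3, s4, s5, s6} → {s0, s1, s2, s3, s5}.
Read '2': {s0, s1, s2, s3, s5} → {s0, s1, s2, s3, s4, s5, s6}.
Read '2': {s0, s1, s2, s3, s4, s5, s6} → {s0, s1, s2, s3, s4, s5, s6}.
Read '0': {s0, s1, s2, s3, s4, s5, s6} → {s0, s1, s3, s4, s5, s6}.
That set has 6 states.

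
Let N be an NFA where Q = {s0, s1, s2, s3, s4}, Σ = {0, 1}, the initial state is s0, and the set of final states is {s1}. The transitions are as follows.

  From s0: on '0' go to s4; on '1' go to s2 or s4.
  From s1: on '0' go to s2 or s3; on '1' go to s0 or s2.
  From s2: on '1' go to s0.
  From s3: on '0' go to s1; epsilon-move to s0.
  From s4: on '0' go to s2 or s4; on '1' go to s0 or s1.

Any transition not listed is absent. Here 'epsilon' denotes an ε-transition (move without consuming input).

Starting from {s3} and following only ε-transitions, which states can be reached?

Begin with {s3}.
ε-move s3 → s0; add s0.

{s0, s3}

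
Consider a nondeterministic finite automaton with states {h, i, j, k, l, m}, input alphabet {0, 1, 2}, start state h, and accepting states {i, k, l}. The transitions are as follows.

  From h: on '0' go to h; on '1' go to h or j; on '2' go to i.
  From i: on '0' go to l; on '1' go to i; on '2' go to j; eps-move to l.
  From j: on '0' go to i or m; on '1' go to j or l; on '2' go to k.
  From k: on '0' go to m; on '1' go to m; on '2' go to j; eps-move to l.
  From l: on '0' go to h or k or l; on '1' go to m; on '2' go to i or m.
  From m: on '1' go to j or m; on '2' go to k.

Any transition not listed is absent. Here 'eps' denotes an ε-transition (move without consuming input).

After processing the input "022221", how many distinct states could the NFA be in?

Start in {h}.
Read '0': h→{h}; now {h}.
Read '2': h→{i}; union {i}; ε-closure = {i, l}.
Read '2': i→{j}, l→{i, m}; union {i, j, m}; ε-closure = {i, j, l, m}.
Read '2': i→{j}, j→{k}, l→{i, m}, m→{k}; union {i, j, k, m}; ε-closure = {i, j, k, l, m}.
Read '2': i→{j}, j→{k}, k→{j}, l→{i, m}, m→{k}; union {i, j, k, m}; ε-closure = {i, j, k, l, m}.
Read '1': i→{i}, j→{j, l}, k→{m}, l→{m}, m→{j, m}; now {i, j, l, m}.
That set has 4 states.

4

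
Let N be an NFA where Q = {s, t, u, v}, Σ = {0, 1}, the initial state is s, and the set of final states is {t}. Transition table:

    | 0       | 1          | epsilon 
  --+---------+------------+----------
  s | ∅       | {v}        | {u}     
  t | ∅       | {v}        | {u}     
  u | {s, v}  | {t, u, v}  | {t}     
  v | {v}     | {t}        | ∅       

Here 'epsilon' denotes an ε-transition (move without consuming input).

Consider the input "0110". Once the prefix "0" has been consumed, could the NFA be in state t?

Yes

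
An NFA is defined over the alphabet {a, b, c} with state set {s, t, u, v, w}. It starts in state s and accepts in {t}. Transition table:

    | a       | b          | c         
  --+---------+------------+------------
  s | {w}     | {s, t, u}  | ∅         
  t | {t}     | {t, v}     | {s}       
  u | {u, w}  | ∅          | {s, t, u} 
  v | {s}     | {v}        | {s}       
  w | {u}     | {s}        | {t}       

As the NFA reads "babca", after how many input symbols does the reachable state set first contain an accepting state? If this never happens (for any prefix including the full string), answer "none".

1

Start in {s}.
Read 'b': {s} → {s, t, u}.
None of the earlier sets intersect F, but {s, t, u} does.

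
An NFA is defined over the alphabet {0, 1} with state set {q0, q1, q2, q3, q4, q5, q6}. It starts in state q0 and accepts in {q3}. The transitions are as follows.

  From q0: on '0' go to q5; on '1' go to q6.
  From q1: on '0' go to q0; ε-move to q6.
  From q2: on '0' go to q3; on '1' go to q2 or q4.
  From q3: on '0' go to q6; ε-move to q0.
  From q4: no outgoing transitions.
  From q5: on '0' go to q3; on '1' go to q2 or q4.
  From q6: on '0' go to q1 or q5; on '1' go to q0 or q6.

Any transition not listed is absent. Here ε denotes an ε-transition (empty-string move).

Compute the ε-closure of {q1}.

Begin with {q1}.
ε-move q1 → q6; add q6.

{q1, q6}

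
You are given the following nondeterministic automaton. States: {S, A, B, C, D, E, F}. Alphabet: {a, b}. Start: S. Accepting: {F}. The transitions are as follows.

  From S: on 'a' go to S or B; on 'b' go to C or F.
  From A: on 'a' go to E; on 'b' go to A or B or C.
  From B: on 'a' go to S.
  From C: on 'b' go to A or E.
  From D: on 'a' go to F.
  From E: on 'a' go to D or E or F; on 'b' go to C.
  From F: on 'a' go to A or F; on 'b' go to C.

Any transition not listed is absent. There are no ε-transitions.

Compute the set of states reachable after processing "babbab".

{C, F}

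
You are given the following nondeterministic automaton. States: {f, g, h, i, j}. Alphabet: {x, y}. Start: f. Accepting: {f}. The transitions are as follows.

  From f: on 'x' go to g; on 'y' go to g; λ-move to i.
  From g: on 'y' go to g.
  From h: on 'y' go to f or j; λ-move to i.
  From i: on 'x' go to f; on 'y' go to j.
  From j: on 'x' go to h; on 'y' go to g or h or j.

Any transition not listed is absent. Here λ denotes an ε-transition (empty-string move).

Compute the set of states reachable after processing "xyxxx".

{f, g, i}

Start: ε-closure({f}) = {f, i}.
Read 'x': f→{g}, i→{f}; union {f, g}; ε-closure = {f, g, i}.
Read 'y': f→{g}, g→{g}, i→{j}; now {g, j}.
Read 'x': g→∅, j→{h}; union {h}; ε-closure = {h, i}.
Read 'x': h→∅, i→{f}; union {f}; ε-closure = {f, i}.
Read 'x': f→{g}, i→{f}; union {f, g}; ε-closure = {f, g, i}.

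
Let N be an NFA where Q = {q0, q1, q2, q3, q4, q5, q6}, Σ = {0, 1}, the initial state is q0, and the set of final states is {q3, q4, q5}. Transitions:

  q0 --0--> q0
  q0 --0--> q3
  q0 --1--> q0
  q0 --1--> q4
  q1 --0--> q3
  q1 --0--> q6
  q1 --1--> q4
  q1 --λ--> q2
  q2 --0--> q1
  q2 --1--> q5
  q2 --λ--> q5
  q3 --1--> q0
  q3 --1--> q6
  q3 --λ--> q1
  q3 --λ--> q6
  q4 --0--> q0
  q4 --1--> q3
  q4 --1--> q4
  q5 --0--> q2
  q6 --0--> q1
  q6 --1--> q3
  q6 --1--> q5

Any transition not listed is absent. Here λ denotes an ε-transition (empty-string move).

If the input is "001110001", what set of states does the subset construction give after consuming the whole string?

{q0, q1, q2, q3, q4, q5, q6}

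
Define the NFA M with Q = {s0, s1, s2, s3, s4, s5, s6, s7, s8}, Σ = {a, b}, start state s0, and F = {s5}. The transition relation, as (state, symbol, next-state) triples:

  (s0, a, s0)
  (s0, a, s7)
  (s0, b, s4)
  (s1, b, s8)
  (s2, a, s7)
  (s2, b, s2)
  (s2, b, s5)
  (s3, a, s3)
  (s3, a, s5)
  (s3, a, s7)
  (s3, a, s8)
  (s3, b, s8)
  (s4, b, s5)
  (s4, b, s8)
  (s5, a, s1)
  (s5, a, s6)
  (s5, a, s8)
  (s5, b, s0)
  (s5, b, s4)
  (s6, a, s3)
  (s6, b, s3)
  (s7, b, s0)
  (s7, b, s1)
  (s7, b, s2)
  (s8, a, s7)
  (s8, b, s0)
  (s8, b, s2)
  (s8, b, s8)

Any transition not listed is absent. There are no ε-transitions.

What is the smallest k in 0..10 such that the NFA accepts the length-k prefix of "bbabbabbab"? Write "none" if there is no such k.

2

Start in {s0}.
Read 'b': s0→{s4}; now {s4}.
Read 'b': s4→{s5, s8}; now {s5, s8}.
None of the earlier sets intersect F, but {s5, s8} does.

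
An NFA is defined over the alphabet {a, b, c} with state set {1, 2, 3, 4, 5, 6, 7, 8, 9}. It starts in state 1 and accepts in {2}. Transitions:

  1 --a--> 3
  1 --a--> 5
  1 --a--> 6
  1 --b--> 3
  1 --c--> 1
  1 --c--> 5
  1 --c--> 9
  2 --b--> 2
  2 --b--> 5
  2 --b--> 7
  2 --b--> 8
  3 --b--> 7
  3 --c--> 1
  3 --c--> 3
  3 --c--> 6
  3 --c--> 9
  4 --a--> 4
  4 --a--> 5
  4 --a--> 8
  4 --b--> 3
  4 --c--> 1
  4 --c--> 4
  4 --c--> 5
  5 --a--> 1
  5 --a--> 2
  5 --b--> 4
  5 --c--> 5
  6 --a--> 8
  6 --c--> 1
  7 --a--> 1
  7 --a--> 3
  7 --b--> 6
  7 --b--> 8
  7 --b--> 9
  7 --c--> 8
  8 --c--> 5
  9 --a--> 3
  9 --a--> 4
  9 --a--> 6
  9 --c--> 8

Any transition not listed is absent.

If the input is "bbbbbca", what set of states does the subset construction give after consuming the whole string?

∅

Start in {1}.
Read 'b': {1} → {3}.
Read 'b': {3} → {7}.
Read 'b': {7} → {6, 8, 9}.
Read 'b': {6, 8, 9} → ∅.
The set is empty and remains empty for the remaining 3 symbols.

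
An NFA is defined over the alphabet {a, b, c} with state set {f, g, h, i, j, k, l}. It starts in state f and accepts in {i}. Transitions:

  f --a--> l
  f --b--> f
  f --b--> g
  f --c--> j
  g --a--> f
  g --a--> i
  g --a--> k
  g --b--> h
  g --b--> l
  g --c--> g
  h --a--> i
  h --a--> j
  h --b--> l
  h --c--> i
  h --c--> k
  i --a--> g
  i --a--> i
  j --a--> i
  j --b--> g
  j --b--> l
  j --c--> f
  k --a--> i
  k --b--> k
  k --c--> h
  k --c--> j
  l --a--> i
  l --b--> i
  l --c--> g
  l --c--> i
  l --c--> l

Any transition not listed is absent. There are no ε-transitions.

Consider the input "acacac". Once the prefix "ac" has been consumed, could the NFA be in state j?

No

Start in {f}.
Read 'a': {f} → {l}.
Read 'c': {l} → {g, i, l}.
State j is not in {g, i, l}.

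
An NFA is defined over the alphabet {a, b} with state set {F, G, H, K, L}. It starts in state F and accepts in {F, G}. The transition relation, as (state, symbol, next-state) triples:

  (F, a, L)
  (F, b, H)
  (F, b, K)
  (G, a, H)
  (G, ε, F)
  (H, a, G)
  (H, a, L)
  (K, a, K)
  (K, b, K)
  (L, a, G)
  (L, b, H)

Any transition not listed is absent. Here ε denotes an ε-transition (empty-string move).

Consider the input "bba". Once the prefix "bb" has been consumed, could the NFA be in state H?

No

Start in {F}.
Read 'b': F→{H, K}; now {H, K}.
Read 'b': H→∅, K→{K}; now {K}.
State H is not in {K}.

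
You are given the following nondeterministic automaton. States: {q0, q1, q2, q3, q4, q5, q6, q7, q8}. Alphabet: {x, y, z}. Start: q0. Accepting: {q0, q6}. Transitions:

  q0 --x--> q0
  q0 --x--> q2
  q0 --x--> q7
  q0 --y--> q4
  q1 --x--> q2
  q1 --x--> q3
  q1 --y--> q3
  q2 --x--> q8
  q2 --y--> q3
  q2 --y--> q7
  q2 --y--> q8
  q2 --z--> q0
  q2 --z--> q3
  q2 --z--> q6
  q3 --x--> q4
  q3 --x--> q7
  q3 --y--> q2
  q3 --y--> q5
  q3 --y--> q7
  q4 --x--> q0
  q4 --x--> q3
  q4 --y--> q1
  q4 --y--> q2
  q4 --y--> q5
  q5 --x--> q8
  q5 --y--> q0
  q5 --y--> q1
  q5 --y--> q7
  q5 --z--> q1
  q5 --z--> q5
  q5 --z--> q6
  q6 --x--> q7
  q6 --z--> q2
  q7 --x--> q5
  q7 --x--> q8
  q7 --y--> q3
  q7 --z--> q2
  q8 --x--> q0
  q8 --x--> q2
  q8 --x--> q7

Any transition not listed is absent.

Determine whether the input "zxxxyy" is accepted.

Start in {q0}.
Read 'z': {q0} → ∅.
The set is empty and remains empty for the remaining 5 symbols.
The final set ∅ contains no accepting state.

No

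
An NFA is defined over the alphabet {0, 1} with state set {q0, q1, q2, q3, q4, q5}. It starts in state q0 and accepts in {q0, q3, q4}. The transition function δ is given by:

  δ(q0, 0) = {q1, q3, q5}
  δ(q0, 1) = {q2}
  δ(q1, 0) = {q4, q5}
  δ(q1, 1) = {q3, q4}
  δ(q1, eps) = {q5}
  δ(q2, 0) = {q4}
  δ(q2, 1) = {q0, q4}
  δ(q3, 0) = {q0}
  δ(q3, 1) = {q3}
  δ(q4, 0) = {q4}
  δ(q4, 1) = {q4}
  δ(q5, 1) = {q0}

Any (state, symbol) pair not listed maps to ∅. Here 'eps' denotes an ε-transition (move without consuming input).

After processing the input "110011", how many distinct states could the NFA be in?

3

Start in {q0}.
Read '1': {q0} → {q2}.
Read '1': {q2} → {q0, q4}.
Read '0': {q0, q4} → {q1, q3, q4, q5}.
Read '0': {q1, q3, q4, q5} → {q0, q4, q5}.
Read '1': {q0, q4, q5} → {q0, q2, q4}.
Read '1': {q0, q2, q4} → {q0, q2, q4}.
That set has 3 states.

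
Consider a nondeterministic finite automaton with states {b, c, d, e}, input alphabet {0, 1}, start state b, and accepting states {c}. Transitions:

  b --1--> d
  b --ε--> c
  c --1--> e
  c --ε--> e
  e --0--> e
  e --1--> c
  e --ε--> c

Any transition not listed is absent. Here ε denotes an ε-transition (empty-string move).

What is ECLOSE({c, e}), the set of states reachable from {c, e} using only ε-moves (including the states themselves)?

{c, e}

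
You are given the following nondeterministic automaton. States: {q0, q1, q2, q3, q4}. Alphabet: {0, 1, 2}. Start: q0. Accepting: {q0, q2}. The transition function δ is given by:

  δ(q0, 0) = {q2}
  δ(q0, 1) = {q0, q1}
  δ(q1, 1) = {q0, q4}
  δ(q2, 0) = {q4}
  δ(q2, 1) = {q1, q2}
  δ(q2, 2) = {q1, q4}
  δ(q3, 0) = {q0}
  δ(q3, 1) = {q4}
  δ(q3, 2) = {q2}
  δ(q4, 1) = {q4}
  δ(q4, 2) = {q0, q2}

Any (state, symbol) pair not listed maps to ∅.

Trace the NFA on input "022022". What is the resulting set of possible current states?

Start in {q0}.
Read '0': {q0} → {q2}.
Read '2': {q2} → {q1, q4}.
Read '2': {q1, q4} → {q0, q2}.
Read '0': {q0, q2} → {q2, q4}.
Read '2': {q2, q4} → {q0, q1, q2, q4}.
Read '2': {q0, q1, q2, q4} → {q0, q1, q2, q4}.

{q0, q1, q2, q4}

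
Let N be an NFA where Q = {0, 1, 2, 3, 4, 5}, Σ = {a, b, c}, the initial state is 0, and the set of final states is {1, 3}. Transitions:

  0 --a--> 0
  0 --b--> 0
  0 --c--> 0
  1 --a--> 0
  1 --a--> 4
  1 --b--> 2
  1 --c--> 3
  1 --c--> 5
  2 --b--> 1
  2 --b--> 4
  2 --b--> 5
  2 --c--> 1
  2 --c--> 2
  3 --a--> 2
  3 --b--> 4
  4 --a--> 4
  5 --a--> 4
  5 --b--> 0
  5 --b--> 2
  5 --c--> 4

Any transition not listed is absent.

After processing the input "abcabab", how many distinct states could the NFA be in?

1

Start in {0}.
Read 'a': 0→{0}; now {0}.
Read 'b': 0→{0}; now {0}.
Read 'c': 0→{0}; now {0}.
Read 'a': 0→{0}; now {0}.
Read 'b': 0→{0}; now {0}.
Read 'a': 0→{0}; now {0}.
Read 'b': 0→{0}; now {0}.
That set has 1 state.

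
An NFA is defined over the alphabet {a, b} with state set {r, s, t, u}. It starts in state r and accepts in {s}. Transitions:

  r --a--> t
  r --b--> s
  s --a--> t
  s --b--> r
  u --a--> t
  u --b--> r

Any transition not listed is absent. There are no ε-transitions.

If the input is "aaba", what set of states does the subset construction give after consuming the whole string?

∅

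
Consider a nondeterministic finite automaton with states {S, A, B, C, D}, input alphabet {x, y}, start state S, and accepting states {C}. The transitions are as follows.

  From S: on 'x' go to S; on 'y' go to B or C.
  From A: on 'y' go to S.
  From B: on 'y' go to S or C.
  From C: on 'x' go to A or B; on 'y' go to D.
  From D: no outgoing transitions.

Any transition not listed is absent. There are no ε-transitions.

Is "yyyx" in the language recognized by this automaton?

Start in {S}.
Read 'y': S→{B, C}; now {B, C}.
Read 'y': B→{S, C}, C→{D}; now {S, C, D}.
Read 'y': S→{B, C}, C→{D}, D→∅; now {B, C, D}.
Read 'x': B→∅, C→{A, B}, D→∅; now {A, B}.
The final set {A, B} contains no accepting state.

No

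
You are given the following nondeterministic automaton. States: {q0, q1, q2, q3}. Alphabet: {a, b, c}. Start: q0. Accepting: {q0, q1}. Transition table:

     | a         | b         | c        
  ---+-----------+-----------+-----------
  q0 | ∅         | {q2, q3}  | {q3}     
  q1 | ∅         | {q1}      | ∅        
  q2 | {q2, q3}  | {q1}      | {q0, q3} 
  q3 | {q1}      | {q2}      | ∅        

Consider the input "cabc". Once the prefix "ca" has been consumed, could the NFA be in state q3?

No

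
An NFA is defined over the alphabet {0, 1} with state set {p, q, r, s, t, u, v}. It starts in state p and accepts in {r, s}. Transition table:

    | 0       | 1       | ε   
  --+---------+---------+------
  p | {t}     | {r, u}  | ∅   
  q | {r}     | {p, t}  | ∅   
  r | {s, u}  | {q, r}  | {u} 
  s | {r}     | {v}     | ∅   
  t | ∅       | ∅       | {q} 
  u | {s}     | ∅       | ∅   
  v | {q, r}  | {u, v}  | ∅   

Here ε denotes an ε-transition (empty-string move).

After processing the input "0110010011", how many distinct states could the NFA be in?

6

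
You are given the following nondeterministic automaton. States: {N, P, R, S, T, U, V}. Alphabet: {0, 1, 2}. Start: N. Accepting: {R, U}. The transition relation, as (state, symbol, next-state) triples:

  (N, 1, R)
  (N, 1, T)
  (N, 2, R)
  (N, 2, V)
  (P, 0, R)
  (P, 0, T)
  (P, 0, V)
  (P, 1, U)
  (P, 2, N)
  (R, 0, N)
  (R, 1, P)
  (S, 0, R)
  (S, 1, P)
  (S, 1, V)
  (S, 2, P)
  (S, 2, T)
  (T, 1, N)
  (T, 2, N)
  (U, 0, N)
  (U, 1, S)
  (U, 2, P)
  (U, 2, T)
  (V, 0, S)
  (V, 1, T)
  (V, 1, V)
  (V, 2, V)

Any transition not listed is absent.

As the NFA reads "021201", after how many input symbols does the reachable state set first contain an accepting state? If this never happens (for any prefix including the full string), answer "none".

Start in {N}.
Read '0': {N} → ∅.
The set is empty and remains empty for the remaining 5 symbols.
No reachable set along the way intersects F.

none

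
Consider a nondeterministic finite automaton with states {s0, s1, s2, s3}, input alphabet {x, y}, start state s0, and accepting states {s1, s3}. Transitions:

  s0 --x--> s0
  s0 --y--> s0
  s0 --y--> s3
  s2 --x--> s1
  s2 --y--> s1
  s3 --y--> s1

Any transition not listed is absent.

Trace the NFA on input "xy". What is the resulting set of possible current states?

Start in {s0}.
Read 'x': {s0} → {s0}.
Read 'y': {s0} → {s0, s3}.

{s0, s3}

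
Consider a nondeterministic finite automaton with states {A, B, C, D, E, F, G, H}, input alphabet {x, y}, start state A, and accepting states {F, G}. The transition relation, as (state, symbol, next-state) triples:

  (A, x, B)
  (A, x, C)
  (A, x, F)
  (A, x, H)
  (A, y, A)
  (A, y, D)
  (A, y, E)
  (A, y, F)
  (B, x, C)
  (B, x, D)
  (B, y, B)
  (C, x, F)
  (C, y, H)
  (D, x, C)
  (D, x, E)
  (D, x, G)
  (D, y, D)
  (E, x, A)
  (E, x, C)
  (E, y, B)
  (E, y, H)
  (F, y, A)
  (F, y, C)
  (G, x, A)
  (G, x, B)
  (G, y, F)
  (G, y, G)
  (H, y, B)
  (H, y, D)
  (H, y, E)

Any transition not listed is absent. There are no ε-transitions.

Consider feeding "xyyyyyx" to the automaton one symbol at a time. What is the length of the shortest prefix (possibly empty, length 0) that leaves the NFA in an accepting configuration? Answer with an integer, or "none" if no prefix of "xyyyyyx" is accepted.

Start in {A}.
Read 'x': A→{B, C, F, H}; now {B, C, F, H}.
None of the earlier sets intersect F, but {B, C, F, H} does.

1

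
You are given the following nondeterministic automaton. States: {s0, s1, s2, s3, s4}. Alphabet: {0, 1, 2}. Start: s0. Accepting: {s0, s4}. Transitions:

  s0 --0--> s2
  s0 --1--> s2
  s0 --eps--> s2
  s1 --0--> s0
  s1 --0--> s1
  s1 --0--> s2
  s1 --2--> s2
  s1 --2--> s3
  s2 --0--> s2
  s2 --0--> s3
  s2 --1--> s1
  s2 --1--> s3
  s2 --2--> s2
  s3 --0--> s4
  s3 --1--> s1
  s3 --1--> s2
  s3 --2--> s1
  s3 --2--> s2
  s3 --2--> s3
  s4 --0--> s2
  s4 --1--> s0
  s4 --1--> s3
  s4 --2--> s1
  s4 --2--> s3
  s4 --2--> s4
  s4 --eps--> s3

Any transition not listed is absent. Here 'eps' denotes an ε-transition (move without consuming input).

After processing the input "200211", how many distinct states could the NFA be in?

3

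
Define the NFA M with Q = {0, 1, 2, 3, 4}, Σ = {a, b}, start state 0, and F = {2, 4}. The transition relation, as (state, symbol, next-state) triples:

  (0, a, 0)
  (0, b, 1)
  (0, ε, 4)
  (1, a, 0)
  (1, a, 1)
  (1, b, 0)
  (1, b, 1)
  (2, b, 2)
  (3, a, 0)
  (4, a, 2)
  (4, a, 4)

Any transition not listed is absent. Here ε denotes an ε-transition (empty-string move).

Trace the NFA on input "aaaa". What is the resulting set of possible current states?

Start: ε-closure({0}) = {0, 4}.
Read 'a': 0→{0}, 4→{2, 4}; now {0, 2, 4}.
Read 'a': 0→{0}, 2→∅, 4→{2, 4}; now {0, 2, 4}.
Read 'a': 0→{0}, 2→∅, 4→{2, 4}; now {0, 2, 4}.
Read 'a': 0→{0}, 2→∅, 4→{2, 4}; now {0, 2, 4}.

{0, 2, 4}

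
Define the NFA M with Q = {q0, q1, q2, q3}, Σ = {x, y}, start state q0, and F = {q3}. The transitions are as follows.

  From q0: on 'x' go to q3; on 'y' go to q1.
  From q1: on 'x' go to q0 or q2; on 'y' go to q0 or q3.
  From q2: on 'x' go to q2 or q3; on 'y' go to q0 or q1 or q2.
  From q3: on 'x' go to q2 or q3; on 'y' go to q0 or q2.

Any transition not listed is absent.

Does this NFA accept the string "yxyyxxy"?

No

Start in {q0}.
Read 'y': {q0} → {q1}.
Read 'x': {q1} → {q0, q2}.
Read 'y': {q0, q2} → {q0, q1, q2}.
Read 'y': {q0, q1, q2} → {q0, q1, q2, q3}.
Read 'x': {q0, q1, q2, q3} → {q0, q2, q3}.
Read 'x': {q0, q2, q3} → {q2, q3}.
Read 'y': {q2, q3} → {q0, q1, q2}.
The final set {q0, q1, q2} contains no accepting state.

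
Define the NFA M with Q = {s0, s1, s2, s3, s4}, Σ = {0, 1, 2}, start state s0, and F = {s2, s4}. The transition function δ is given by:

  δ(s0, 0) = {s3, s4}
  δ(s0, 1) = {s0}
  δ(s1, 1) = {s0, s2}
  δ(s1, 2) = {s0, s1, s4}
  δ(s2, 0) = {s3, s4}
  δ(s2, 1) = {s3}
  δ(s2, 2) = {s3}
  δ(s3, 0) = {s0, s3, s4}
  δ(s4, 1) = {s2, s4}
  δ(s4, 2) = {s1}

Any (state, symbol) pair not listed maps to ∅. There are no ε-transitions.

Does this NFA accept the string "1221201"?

No

Start in {s0}.
Read '1': s0→{s0}; now {s0}.
Read '2': s0→∅; now ∅.
The set is empty and remains empty for the remaining 5 symbols.
The final set ∅ contains no accepting state.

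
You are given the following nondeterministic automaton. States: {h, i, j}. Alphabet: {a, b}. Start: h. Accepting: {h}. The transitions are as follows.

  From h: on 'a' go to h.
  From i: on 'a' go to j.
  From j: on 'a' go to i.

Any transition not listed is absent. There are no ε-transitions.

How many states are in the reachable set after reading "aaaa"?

Start in {h}.
Read 'a': {h} → {h}.
Read 'a': {h} → {h}.
Read 'a': {h} → {h}.
Read 'a': {h} → {h}.
That set has 1 state.

1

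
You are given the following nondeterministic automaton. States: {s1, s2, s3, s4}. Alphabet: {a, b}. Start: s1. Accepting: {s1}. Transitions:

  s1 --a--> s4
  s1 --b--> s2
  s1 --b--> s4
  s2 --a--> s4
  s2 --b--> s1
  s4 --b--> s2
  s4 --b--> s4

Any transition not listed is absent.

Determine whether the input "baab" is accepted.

Start in {s1}.
Read 'b': s1→{s2, s4}; now {s2, s4}.
Read 'a': s2→{s4}, s4→∅; now {s4}.
Read 'a': s4→∅; now ∅.
The set is empty and remains empty for the remaining 1 symbol.
The final set ∅ contains no accepting state.

No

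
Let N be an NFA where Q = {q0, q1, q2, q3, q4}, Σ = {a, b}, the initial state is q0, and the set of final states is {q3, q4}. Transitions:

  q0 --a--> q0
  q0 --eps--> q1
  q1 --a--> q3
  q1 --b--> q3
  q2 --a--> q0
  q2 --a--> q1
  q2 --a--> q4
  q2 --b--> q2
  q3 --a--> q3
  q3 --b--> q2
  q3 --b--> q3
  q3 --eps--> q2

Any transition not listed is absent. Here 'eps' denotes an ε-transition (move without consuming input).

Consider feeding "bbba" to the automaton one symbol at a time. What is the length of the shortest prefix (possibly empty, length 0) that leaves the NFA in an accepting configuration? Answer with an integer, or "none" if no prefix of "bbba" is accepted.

1

Start: ε-closure({q0}) = {q0, q1}.
Read 'b': q0→∅, q1→{q3}; union {q3}; ε-closure = {q2, q3}.
None of the earlier sets intersect F, but {q2, q3} does.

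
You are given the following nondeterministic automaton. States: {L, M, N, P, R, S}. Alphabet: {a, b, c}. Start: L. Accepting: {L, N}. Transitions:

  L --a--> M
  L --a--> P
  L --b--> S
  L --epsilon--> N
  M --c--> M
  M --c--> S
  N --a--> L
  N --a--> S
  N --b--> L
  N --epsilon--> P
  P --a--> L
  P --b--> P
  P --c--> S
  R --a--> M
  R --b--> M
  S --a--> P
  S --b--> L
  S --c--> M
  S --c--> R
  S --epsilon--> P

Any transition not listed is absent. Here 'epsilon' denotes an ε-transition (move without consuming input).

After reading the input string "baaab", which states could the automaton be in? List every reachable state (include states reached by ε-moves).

{L, N, P, S}

Start: ε-closure({L}) = {L, N, P}.
Read 'b': {L, N, P} → {L, N, P, S}.
Read 'a': {L, N, P, S} → {L, M, N, P, S}.
Read 'a': {L, M, N, P, S} → {L, M, N, P, S}.
Read 'a': {L, M, N, P, S} → {L, M, N, P, S}.
Read 'b': {L, M, N, P, S} → {L, N, P, S}.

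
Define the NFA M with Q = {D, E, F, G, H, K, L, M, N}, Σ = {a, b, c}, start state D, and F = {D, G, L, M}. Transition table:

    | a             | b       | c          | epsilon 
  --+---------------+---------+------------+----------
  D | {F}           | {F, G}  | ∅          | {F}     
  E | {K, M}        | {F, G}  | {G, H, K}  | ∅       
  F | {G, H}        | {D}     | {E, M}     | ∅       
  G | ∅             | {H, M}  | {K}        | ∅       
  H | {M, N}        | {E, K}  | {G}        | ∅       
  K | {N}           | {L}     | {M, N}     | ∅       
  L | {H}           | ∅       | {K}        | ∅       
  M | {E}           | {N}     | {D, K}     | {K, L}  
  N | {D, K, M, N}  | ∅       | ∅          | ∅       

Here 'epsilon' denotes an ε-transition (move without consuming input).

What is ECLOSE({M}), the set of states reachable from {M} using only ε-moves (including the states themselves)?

{K, L, M}

Begin with {M}.
ε-move M → K; add K.
ε-move M → L; add L.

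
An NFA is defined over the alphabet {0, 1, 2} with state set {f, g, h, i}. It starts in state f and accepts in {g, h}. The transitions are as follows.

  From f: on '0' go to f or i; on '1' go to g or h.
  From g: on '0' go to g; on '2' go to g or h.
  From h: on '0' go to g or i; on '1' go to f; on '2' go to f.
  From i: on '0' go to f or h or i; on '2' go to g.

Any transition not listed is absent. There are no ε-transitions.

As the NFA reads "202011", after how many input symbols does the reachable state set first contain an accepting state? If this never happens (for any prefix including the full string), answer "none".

Start in {f}.
Read '2': f→∅; now ∅.
The set is empty and remains empty for the remaining 5 symbols.
No reachable set along the way intersects F.

none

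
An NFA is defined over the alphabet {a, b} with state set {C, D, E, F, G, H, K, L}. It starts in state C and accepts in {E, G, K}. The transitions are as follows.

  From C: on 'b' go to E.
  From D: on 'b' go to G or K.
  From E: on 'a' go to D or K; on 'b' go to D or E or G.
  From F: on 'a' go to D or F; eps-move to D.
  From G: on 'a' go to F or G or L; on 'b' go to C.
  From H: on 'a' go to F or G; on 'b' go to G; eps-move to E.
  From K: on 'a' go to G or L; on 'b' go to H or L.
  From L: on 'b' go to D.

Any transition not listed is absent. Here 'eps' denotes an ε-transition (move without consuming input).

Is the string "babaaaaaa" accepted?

Yes

Start in {C}.
Read 'b': C→{E}; now {E}.
Read 'a': E→{D, K}; now {D, K}.
Read 'b': D→{G, K}, K→{H, L}; union {G, H, K, L}; ε-closure = {E, G, H, K, L}.
Read 'a': E→{D, K}, G→{F, G, L}, H→{F, G}, K→{G, L}, L→∅; now {D, F, G, K, L}.
Read 'a': D→∅, F→{D, F}, G→{F, G, L}, K→{G, L}, L→∅; now {D, F, G, L}.
Read 'a': D→∅, F→{D, F}, G→{F, G, L}, L→∅; now {D, F, G, L}.
Read 'a': D→∅, F→{D, F}, G→{F, G, L}, L→∅; now {D, F, G, L}.
Read 'a': D→∅, F→{D, F}, G→{F, G, L}, L→∅; now {D, F, G, L}.
Read 'a': D→∅, F→{D, F}, G→{F, G, L}, L→∅; now {D, F, G, L}.
The final set {D, F, G, L} contains the accepting state G.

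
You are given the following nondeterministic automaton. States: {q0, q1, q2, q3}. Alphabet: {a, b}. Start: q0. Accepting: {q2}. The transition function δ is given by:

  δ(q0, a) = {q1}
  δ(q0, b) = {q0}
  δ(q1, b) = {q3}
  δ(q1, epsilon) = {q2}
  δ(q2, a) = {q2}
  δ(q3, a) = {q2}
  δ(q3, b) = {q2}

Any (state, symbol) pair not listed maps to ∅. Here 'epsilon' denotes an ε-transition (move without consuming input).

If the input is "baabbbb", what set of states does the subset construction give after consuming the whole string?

Start in {q0}.
Read 'b': q0→{q0}; now {q0}.
Read 'a': q0→{q1}; union {q1}; ε-closure = {q1, q2}.
Read 'a': q1→∅, q2→{q2}; now {q2}.
Read 'b': q2→∅; now ∅.
The set is empty and remains empty for the remaining 3 symbols.

∅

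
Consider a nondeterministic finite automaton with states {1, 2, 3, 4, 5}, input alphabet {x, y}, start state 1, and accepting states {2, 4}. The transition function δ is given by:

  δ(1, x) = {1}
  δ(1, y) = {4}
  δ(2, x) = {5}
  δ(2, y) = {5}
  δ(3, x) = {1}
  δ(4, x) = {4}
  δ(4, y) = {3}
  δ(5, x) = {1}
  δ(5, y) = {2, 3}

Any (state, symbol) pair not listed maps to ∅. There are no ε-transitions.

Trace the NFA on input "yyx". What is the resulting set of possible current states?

{1}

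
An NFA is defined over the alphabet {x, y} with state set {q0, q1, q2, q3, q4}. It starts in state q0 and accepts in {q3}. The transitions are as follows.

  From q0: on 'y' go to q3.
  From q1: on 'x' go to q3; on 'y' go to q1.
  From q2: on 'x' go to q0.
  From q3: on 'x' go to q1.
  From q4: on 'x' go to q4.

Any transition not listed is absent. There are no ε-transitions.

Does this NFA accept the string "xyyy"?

No

Start in {q0}.
Read 'x': q0→∅; now ∅.
The set is empty and remains empty for the remaining 3 symbols.
The final set ∅ contains no accepting state.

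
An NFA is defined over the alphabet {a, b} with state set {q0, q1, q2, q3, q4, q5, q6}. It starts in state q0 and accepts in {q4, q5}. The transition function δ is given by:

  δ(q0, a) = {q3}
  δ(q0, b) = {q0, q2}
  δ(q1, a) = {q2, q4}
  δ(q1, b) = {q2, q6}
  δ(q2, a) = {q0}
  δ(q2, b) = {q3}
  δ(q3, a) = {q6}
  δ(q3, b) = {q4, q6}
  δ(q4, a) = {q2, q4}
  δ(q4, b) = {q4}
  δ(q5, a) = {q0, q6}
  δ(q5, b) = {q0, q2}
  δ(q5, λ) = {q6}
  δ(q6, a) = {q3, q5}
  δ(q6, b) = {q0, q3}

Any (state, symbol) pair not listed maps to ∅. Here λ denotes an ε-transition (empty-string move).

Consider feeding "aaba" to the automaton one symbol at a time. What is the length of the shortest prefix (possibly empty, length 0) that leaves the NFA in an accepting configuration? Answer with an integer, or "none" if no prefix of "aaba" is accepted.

none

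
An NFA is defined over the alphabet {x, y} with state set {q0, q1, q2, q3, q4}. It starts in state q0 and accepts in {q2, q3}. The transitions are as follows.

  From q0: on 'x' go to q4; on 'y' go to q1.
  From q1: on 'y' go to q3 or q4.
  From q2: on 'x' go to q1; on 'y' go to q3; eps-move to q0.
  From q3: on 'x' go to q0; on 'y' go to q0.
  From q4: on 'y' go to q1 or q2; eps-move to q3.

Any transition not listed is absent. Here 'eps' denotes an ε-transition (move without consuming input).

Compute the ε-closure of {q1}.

{q1}

Begin with {q1}.
No ε-moves leave this set, so the closure equals the set itself.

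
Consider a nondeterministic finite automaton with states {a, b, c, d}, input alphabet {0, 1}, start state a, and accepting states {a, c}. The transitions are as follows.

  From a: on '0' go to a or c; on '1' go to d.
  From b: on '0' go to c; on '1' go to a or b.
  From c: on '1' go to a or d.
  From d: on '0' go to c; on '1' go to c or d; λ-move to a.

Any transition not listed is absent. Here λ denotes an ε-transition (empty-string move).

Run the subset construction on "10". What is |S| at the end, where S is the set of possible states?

2

Start in {a}.
Read '1': a→{d}; union {d}; ε-closure = {a, d}.
Read '0': a→{a, c}, d→{c}; now {a, c}.
That set has 2 states.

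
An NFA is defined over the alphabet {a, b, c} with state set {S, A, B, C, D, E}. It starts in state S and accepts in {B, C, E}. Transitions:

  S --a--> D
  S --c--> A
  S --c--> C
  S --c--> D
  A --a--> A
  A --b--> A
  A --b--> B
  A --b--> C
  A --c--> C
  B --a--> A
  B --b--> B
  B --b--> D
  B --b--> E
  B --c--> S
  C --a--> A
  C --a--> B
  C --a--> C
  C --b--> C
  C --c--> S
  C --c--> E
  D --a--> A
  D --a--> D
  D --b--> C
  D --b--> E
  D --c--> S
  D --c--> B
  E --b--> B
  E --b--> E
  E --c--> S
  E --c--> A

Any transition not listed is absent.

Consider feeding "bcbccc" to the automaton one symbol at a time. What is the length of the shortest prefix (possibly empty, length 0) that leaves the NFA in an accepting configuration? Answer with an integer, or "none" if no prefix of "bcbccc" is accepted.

Start in {S}.
Read 'b': S→∅; now ∅.
The set is empty and remains empty for the remaining 5 symbols.
No reachable set along the way intersects F.

none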